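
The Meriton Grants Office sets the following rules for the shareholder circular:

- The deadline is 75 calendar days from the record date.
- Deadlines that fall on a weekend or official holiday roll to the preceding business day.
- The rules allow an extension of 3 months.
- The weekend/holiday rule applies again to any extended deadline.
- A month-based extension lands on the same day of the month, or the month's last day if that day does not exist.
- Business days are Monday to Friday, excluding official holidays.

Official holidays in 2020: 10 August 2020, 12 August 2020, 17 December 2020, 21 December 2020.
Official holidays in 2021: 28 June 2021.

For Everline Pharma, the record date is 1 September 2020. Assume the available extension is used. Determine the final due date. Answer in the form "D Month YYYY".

From 1 September 2020, 75 calendar days later is 15 November 2020.
15 November 2020 falls on a Sunday. Rolling to the preceding business day gives 13 November 2020, a Friday.
Add 3 months to 13 November 2020: 13 February 2021.
13 February 2021 is a Saturday, so it moves to the preceding business day, 12 February 2021 (Friday).
The final due date is 12 February 2021.

12 February 2021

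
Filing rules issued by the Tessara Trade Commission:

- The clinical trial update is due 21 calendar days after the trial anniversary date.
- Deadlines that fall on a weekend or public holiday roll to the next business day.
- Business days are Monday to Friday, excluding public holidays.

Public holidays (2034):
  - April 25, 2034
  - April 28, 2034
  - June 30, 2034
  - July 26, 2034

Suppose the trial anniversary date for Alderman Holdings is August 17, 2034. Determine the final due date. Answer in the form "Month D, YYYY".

Trigger date August 17, 2034 + 21 calendar days = September 7, 2034.
Since September 7, 2034 is a Thursday and not a holiday, the date is unchanged.
So the filing is due September 7, 2034.

September 7, 2034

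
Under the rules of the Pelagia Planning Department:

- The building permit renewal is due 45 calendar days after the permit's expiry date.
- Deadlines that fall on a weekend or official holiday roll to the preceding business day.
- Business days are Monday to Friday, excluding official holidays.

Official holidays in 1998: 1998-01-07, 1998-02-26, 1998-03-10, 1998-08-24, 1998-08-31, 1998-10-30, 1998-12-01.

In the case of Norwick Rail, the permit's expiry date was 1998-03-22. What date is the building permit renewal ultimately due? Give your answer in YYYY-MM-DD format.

Adding 45 calendar days to 1998-03-22 gives 1998-05-06.
Since 1998-05-06 is a Wednesday and not a holiday, the date is unchanged.
Final deadline: 1998-05-06.

1998-05-06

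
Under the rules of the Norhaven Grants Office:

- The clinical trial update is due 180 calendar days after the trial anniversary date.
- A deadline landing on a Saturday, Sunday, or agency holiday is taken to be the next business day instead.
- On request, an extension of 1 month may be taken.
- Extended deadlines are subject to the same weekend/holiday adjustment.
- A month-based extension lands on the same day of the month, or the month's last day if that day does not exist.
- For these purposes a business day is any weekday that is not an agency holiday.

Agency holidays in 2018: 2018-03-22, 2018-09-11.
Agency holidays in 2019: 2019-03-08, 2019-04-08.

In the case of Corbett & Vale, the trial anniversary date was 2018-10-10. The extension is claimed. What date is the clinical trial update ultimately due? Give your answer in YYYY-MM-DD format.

Adding 180 calendar days to 2018-10-10 gives 2019-04-08.
Because 2019-04-08 is a listed holiday, the deadline becomes 2019-04-09 (Tuesday).
Applying the 1 month extension: 1 month after 2019-04-09 is 2019-05-09.
2019-05-09 is a Thursday and not a listed holiday, so it stands.
Final deadline: 2019-05-09.

2019-05-09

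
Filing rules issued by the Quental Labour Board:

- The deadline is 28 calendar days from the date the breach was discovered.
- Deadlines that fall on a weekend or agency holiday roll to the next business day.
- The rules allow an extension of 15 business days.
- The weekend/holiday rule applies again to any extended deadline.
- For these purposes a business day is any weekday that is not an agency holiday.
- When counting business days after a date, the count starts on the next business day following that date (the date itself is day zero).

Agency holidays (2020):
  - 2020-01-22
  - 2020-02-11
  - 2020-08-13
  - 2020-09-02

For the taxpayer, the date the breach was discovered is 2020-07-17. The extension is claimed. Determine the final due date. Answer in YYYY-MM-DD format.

2020-09-07

28 calendar days after 2020-07-17 is 2020-08-14.
Since 2020-08-14 is a Friday and not a holiday, the date is unchanged.
Applying the 15-business-day extension: 15 business days after 2020-08-14 is 2020-09-07.
2020-09-07 (Monday) is already a business day.
Final deadline: 2020-09-07.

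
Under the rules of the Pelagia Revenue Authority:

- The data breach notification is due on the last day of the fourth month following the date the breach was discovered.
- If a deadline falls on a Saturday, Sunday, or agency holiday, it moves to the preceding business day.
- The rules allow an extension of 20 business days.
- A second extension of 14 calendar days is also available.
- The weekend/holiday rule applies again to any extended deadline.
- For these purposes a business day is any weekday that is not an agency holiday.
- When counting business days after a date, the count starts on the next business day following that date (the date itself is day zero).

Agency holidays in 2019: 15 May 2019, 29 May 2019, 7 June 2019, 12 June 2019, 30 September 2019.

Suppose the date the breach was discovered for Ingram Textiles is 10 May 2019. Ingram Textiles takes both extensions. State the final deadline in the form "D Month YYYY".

11 November 2019

The fourth month after 10 May 2019 is September 2019, whose last day is 30 September 2019.
30 September 2019 falls on a listed holiday. Rolling to the preceding business day gives 27 September 2019, a Friday.
Counting 20 further business days from 27 September 2019 reaches 28 October 2019.
28 October 2019 falls on a Monday, which is a business day, so no adjustment is needed.
Applying the 14-calendar-day extension: 28 October 2019 + 14 days = 11 November 2019.
11 November 2019 is a Monday and not a listed holiday, so it stands.
Deadline: 11 November 2019.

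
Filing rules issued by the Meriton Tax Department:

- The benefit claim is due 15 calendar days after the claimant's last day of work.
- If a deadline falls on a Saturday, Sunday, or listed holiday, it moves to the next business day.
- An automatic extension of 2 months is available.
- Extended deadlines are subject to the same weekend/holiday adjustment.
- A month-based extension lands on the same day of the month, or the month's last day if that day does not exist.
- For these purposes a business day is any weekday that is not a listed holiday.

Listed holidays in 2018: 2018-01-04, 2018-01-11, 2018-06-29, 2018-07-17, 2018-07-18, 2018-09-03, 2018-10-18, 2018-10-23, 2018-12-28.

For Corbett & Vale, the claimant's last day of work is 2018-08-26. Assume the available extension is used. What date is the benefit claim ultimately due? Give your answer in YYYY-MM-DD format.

Trigger date 2018-08-26 + 15 calendar days = 2018-09-10.
Since 2018-09-10 is a Monday and not a holiday, the date is unchanged.
The 2 months extension carries 2018-09-10 to 2018-11-10.
2018-11-10 is a Saturday, so it moves to the next business day, 2018-11-12 (Monday).
Deadline: 2018-11-12.

2018-11-12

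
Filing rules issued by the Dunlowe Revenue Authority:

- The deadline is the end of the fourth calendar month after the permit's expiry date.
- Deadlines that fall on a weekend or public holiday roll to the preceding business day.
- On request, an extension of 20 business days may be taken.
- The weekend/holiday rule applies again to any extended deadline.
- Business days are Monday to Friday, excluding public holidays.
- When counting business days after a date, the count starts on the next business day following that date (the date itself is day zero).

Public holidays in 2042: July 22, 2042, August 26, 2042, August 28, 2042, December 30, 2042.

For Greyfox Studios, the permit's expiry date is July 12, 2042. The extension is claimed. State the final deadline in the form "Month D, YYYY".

December 26, 2042

4 months after July 12, 2042 is November 2042; that month ends on November 30, 2042.
November 30, 2042 is a Sunday, so it moves to the preceding business day, November 28, 2042 (Friday).
Applying the 20-business-day extension: 20 business days after November 28, 2042 is December 26, 2042.
December 26, 2042 (Friday) is already a business day.
Final deadline: December 26, 2042.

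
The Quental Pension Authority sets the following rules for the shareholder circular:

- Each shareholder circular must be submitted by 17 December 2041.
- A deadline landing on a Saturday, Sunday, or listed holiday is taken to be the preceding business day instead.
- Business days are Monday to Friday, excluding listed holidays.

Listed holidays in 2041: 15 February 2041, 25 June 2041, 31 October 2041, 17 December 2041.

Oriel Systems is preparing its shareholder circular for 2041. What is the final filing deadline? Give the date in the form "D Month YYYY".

Start from the fixed due date, 17 December 2041.
17 December 2041 is a listed holiday; the preceding business day is 16 December 2041 (Monday).
Deadline: 16 December 2041.

16 December 2041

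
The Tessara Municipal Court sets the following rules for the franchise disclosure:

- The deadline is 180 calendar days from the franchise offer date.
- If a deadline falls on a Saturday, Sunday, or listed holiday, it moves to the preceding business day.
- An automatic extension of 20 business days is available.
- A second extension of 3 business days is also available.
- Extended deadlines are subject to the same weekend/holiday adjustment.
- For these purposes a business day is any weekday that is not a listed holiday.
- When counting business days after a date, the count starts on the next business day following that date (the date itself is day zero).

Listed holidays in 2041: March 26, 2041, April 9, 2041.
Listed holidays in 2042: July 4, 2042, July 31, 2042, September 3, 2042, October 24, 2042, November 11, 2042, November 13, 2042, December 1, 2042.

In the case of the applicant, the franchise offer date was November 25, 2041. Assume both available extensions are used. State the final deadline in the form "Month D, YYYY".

From November 25, 2041, 180 calendar days later is May 24, 2042.
Because May 24, 2042 is a Saturday, the deadline becomes May 23, 2042 (Friday).
Counting 20 further business days from May 23, 2042 reaches June 20, 2042.
Since June 20, 2042 is a Friday and not a holiday, the date is unchanged.
The 3-business-day extension runs from June 20, 2042 to June 25, 2042.
June 25, 2042 is a Wednesday and not a listed holiday, so it stands.
The final due date is June 25, 2042.

June 25, 2042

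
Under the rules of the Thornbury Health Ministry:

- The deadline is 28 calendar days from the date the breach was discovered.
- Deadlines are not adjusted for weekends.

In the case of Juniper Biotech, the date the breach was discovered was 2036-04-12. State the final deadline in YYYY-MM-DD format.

2036-05-10

Adding 28 calendar days to 2036-04-12 gives 2036-05-10.
No adjustment is made for weekends or holidays, so 2036-05-10 stands.
The final due date is 2036-05-10.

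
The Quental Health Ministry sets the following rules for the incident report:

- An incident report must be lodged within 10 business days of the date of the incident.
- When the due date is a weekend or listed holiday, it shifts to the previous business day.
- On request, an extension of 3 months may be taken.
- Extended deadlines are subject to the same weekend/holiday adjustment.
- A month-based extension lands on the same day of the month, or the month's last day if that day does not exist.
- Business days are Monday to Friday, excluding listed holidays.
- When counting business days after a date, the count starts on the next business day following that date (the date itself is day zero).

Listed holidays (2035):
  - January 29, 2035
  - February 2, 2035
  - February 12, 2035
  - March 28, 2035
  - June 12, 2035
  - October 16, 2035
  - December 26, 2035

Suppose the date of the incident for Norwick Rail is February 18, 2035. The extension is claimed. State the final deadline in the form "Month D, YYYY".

Starting the day after February 18, 2035 and counting 10 business days lands on March 2, 2035.
March 2, 2035 is a Friday and not a listed holiday, so it stands.
The 3 months extension carries March 2, 2035 to June 2, 2035.
Because June 2, 2035 is a Saturday, the deadline becomes June 1, 2035 (Friday).
So the filing is due June 1, 2035.

June 1, 2035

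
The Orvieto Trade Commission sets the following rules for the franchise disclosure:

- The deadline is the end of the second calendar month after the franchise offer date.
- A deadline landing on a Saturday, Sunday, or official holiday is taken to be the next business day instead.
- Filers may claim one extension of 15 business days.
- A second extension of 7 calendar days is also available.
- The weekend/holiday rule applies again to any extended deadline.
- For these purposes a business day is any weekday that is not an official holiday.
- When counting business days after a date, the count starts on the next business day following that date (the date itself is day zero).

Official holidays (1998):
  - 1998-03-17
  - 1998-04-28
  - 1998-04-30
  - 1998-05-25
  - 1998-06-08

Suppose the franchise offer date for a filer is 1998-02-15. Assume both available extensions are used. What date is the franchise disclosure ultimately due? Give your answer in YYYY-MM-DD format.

1998-05-29

2 months after 1998-02-15 falls in April 1998; the last day of that month is 1998-04-30.
1998-04-30 is a listed holiday; the next business day is 1998-05-01 (Friday).
The 15-business-day extension runs from 1998-05-01 to 1998-05-22.
1998-05-22 (Friday) is already a business day.
With the 7-day extension, 1998-05-22 becomes 1998-05-29.
Since 1998-05-29 is a Friday and not a holiday, the date is unchanged.
The final due date is 1998-05-29.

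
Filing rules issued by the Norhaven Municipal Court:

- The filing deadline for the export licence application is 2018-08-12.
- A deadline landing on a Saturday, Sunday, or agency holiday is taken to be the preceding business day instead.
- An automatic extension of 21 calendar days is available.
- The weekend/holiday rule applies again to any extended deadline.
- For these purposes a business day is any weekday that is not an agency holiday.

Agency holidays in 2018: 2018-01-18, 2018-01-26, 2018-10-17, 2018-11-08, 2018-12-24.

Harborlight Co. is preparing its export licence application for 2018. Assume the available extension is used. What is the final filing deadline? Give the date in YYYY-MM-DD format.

The statutory due date is 2018-08-12.
2018-08-12 is a Sunday; the preceding business day is 2018-08-10 (Friday).
The 21-calendar-day extension moves the deadline from 2018-08-10 to 2018-08-31.
2018-08-31 (Friday) is already a business day.
Deadline: 2018-08-31.

2018-08-31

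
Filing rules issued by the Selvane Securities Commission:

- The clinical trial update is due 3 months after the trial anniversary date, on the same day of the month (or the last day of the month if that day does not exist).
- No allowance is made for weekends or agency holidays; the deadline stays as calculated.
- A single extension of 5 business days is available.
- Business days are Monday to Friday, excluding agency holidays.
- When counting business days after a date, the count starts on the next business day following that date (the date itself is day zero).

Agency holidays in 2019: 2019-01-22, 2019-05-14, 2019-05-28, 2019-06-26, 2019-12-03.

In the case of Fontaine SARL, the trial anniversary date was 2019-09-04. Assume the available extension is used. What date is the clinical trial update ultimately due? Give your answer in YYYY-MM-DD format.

3 months after 2019-09-04, on the same day of the month, is 2019-12-04.
2019-12-04 falls on a Wednesday. The rules make no weekend/holiday allowance, so it remains 2019-12-04.
Applying the 5-business-day extension: 5 business days after 2019-12-04 is 2019-12-11.
2019-12-11 is a Wednesday; no weekend or holiday adjustment applies.
So the filing is due 2019-12-11.

2019-12-11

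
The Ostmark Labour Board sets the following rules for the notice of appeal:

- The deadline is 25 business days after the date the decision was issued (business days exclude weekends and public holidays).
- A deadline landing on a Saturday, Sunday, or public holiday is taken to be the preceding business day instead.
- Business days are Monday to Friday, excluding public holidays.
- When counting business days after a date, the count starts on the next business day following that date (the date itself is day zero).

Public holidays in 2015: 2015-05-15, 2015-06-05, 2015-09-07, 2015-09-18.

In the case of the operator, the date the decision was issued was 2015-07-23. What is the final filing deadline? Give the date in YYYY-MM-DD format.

Starting the day after 2015-07-23 and counting 25 business days lands on 2015-08-27.
2015-08-27 (Thursday) is already a business day.
Final deadline: 2015-08-27.

2015-08-27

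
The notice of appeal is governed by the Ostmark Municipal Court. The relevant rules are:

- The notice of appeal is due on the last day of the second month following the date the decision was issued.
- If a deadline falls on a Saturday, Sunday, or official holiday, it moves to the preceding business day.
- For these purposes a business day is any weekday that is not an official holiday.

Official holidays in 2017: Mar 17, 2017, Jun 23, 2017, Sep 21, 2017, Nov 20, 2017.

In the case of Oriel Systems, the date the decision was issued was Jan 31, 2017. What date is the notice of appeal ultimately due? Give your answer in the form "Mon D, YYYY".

Mar 31, 2017

The second month after Jan 31, 2017 is March 2017, whose last day is Mar 31, 2017.
Since Mar 31, 2017 is a Friday and not a holiday, the date is unchanged.
Final deadline: Mar 31, 2017.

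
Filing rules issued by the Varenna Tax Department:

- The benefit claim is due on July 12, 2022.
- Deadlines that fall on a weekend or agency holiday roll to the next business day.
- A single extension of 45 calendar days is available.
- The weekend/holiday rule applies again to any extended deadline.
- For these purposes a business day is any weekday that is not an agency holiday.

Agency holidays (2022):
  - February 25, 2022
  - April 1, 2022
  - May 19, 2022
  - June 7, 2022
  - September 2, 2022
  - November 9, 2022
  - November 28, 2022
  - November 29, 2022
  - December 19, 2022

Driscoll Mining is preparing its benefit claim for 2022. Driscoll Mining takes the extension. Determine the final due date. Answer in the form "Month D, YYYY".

The statutory due date is July 12, 2022.
July 12, 2022 (Tuesday) is already a business day.
The 45-calendar-day extension moves the deadline from July 12, 2022 to August 26, 2022.
August 26, 2022 is a Friday and not a listed holiday, so it stands.
So the filing is due August 26, 2022.

August 26, 2022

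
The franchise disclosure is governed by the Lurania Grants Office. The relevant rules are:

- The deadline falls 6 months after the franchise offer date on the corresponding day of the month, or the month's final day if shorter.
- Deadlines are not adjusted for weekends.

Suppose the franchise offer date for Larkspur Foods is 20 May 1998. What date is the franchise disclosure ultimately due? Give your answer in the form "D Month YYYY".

6 months after 20 May 1998, on the same day of the month, is 20 November 1998.
No adjustment is made for weekends or holidays, so 20 November 1998 stands.
Final deadline: 20 November 1998.

20 November 1998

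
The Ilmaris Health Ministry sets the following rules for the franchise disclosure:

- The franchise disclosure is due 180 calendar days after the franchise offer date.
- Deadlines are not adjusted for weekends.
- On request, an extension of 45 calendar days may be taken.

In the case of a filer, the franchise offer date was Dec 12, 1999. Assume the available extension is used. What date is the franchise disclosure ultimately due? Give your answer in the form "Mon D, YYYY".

Jul 24, 2000

Adding 180 calendar days to Dec 12, 1999 gives Jun 9, 2000.
Jun 9, 2000 falls on a Friday. The rules make no weekend/holiday allowance, so it remains Jun 9, 2000.
With the 45-day extension, Jun 9, 2000 becomes Jul 24, 2000.
No adjustment is made for weekends or holidays, so Jul 24, 2000 stands.
Deadline: Jul 24, 2000.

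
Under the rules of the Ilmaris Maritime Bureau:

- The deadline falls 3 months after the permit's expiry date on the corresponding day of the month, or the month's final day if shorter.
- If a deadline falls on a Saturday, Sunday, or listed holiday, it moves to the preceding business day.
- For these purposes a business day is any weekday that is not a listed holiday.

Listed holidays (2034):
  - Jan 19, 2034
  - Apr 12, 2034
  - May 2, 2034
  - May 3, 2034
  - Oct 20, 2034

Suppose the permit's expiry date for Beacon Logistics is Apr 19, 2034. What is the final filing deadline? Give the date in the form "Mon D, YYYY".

Jul 19, 2034

3 months after Apr 19, 2034, on the same day of the month, is Jul 19, 2034.
Jul 19, 2034 falls on a Wednesday, which is a business day, so no adjustment is needed.
Deadline: Jul 19, 2034.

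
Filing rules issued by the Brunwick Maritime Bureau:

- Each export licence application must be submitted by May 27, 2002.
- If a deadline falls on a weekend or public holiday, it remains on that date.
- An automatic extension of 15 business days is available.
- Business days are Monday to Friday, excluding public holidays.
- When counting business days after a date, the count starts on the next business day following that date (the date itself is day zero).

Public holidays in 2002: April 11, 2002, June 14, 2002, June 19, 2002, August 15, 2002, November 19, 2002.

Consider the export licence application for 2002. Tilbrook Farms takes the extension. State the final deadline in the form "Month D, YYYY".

June 18, 2002

The statutory due date is May 27, 2002.
May 27, 2002 falls on a Monday. The rules make no weekend/holiday allowance, so it remains May 27, 2002.
Applying the 15-business-day extension: 15 business days after May 27, 2002 is June 18, 2002.
June 18, 2002 falls on a Tuesday. The rules make no weekend/holiday allowance, so it remains June 18, 2002.
Final deadline: June 18, 2002.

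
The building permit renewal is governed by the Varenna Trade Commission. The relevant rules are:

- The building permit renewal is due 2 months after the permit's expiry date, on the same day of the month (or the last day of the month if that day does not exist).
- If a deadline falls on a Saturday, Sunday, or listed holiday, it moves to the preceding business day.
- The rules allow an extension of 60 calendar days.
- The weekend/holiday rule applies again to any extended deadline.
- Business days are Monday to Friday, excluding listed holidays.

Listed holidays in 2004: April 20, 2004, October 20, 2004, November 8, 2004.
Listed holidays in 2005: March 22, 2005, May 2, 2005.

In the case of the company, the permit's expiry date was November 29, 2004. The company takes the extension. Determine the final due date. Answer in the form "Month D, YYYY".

2 months from November 29, 2004 is January 29, 2005.
January 29, 2005 is a Saturday; the preceding business day is January 28, 2005 (Friday).
Add the 60 calendar-day extension to January 28, 2005: March 29, 2005.
March 29, 2005 falls on a Tuesday, which is a business day, so no adjustment is needed.
So the filing is due March 29, 2005.

March 29, 2005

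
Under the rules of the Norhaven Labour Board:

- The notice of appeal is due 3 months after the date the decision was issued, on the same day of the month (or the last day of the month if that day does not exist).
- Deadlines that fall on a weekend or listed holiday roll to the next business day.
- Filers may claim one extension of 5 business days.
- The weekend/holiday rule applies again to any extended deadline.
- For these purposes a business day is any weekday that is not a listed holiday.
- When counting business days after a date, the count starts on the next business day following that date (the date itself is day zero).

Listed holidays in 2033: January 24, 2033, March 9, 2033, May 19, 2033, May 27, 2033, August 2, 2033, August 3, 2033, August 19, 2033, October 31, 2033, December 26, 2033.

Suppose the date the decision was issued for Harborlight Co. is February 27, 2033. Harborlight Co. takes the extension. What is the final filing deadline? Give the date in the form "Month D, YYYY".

June 6, 2033

Moving 3 months forward from February 27, 2033 on the corresponding day gives May 27, 2033.
May 27, 2033 is a listed holiday; the next business day is May 30, 2033 (Monday).
Counting 5 further business days from May 30, 2033 reaches June 6, 2033.
Since June 6, 2033 is a Monday and not a holiday, the date is unchanged.
The final due date is June 6, 2033.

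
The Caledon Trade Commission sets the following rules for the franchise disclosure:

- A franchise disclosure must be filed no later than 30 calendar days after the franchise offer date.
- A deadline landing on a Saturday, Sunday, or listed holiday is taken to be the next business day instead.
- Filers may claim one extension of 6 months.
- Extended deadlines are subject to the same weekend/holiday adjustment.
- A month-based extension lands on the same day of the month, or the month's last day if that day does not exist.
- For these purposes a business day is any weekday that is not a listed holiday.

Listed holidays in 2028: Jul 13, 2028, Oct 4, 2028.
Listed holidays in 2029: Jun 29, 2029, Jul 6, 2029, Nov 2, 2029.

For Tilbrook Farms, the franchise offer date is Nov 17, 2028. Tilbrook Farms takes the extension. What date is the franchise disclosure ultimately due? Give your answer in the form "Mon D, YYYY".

Jun 18, 2029

Trigger date Nov 17, 2028 + 30 calendar days = Dec 17, 2028.
Dec 17, 2028 is a Sunday, so it moves to the next business day, Dec 18, 2028 (Monday).
The 6 months extension carries Dec 18, 2028 to Jun 18, 2029.
Jun 18, 2029 (Monday) is already a business day.
The final due date is Jun 18, 2029.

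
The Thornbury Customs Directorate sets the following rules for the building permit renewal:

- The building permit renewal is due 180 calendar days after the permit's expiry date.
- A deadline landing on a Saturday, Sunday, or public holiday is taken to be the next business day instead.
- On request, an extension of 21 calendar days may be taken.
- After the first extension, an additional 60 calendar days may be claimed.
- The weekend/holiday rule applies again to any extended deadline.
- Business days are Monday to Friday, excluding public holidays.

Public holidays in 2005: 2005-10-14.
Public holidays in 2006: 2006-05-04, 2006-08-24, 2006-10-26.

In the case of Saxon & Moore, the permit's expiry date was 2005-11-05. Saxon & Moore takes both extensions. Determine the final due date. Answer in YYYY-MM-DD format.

180 calendar days after 2005-11-05 is 2006-05-04.
2006-05-04 falls on a listed holiday. Rolling to the next business day gives 2006-05-05, a Friday.
With the 21-day extension, 2006-05-05 becomes 2006-05-26.
2006-05-26 falls on a Friday, which is a business day, so no adjustment is needed.
Applying the 60-calendar-day extension: 2006-05-26 + 60 days = 2006-07-25.
2006-07-25 is a Tuesday and not a listed holiday, so it stands.
Deadline: 2006-07-25.

2006-07-25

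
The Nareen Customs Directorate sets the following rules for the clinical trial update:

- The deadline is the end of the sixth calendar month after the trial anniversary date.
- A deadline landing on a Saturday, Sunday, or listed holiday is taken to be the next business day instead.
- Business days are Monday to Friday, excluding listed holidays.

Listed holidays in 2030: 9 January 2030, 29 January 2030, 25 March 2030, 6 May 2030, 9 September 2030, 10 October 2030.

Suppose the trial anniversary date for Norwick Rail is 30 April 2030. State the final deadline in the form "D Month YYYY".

31 October 2030

6 months after 30 April 2030 is October 2030; that month ends on 31 October 2030.
Since 31 October 2030 is a Thursday and not a holiday, the date is unchanged.
So the filing is due 31 October 2030.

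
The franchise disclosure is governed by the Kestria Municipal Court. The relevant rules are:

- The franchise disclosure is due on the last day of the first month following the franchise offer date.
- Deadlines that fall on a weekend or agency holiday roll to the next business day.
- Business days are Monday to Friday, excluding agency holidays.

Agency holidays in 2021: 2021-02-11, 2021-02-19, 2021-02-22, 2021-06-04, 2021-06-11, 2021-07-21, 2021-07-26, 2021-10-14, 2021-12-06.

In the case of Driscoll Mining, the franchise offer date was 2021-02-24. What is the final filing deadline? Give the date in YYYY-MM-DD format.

2021-03-31

1 month after 2021-02-24 is March 2021; that month ends on 2021-03-31.
Since 2021-03-31 is a Wednesday and not a holiday, the date is unchanged.
So the filing is due 2021-03-31.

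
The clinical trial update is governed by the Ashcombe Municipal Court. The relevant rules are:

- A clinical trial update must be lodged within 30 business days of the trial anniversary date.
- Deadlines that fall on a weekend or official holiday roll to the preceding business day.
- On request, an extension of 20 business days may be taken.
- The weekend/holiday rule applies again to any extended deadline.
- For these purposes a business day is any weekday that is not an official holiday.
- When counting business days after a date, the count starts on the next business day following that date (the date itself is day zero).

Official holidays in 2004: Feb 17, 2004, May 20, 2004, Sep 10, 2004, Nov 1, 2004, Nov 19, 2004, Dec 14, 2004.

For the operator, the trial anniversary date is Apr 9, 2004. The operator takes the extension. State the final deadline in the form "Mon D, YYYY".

30 business days after Apr 9, 2004, excluding weekends and holidays, is May 24, 2004.
May 24, 2004 (Monday) is already a business day.
The 20-business-day extension runs from May 24, 2004 to Jun 21, 2004.
Since Jun 21, 2004 is a Monday and not a holiday, the date is unchanged.
Final deadline: Jun 21, 2004.

Jun 21, 2004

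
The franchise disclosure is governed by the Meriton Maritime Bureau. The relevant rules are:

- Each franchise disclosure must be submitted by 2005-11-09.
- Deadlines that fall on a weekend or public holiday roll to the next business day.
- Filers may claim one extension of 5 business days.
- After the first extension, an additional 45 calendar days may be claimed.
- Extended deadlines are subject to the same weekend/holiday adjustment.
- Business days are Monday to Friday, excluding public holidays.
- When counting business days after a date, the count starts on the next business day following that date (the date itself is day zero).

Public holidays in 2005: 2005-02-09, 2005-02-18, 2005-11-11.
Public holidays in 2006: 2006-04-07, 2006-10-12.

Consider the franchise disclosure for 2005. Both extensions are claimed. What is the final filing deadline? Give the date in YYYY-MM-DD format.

2006-01-02

The statutory due date is 2005-11-09.
2005-11-09 falls on a Wednesday, which is a business day, so no adjustment is needed.
The 5-business-day extension runs from 2005-11-09 to 2005-11-17.
Since 2005-11-17 is a Thursday and not a holiday, the date is unchanged.
The 45-calendar-day extension moves the deadline from 2005-11-17 to 2006-01-01.
2006-01-01 is a Sunday, so it moves to the next business day, 2006-01-02 (Monday).
Deadline: 2006-01-02.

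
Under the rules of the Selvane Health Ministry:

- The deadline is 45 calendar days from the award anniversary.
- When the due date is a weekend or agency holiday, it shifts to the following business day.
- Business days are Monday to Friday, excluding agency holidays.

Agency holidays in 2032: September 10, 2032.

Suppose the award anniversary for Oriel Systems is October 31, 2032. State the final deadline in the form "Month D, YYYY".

45 calendar days after October 31, 2032 is December 15, 2032.
December 15, 2032 (Wednesday) is already a business day.
Final deadline: December 15, 2032.

December 15, 2032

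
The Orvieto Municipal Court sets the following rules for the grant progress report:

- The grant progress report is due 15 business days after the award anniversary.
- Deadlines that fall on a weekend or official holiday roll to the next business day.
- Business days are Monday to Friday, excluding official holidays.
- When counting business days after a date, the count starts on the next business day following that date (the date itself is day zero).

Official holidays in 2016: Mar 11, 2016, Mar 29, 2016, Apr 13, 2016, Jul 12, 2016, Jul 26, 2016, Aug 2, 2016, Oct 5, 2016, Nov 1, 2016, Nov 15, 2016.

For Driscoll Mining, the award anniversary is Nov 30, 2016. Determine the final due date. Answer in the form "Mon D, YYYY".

15 business days after Nov 30, 2016, excluding weekends and holidays, is Dec 21, 2016.
Since Dec 21, 2016 is a Wednesday and not a holiday, the date is unchanged.
The final due date is Dec 21, 2016.

Dec 21, 2016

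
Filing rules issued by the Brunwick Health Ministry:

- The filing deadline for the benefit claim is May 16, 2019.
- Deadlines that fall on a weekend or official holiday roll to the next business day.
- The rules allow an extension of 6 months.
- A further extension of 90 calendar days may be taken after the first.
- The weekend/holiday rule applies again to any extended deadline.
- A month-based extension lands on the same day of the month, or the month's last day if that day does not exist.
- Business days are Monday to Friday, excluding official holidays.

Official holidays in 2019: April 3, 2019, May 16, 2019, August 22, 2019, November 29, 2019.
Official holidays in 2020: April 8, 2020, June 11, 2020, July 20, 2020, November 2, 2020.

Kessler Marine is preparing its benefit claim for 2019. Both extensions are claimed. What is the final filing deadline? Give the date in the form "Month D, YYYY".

February 17, 2020

The statutory due date is May 16, 2019.
Because May 16, 2019 is a listed holiday, the deadline becomes May 17, 2019 (Friday).
Applying the 6 months extension: 6 months after May 17, 2019 is November 17, 2019.
November 17, 2019 is a Sunday, so it moves to the next business day, November 18, 2019 (Monday).
Add the 90 calendar-day extension to November 18, 2019: February 16, 2020.
Because February 16, 2020 is a Sunday, the deadline becomes February 17, 2020 (Monday).
So the filing is due February 17, 2020.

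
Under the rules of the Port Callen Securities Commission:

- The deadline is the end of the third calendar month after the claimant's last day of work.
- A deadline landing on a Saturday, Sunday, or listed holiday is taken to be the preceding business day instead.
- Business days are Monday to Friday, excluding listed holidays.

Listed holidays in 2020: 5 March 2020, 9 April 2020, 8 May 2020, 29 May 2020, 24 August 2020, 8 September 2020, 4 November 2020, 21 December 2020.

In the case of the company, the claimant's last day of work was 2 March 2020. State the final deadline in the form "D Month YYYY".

3 months after 2 March 2020 is June 2020; that month ends on 30 June 2020.
30 June 2020 is a Tuesday and not a listed holiday, so it stands.
So the filing is due 30 June 2020.

30 June 2020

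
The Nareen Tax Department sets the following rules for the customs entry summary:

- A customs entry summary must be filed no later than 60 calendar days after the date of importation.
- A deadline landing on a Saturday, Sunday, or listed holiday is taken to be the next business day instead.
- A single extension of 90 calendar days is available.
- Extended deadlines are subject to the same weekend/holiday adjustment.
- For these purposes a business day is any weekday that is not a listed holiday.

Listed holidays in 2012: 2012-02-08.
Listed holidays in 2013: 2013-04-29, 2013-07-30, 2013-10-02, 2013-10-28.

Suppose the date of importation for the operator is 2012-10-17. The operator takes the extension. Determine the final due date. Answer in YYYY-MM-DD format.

From 2012-10-17, 60 calendar days later is 2012-12-16.
2012-12-16 is a Sunday; the next business day is 2012-12-17 (Monday).
Applying the 90-calendar-day extension: 2012-12-17 + 90 days = 2013-03-17.
2013-03-17 is a Sunday, so it moves to the next business day, 2013-03-18 (Monday).
Final deadline: 2013-03-18.

2013-03-18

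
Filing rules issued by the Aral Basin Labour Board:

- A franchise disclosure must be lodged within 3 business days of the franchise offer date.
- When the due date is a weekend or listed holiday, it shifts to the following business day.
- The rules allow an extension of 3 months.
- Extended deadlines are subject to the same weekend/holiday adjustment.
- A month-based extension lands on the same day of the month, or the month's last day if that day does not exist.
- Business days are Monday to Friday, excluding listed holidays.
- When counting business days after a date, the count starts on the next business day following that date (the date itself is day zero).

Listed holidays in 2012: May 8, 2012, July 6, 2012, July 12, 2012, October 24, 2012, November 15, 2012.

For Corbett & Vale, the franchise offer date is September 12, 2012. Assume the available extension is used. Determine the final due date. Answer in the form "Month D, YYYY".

Counting 3 business days after September 12, 2012 (skipping weekends and listed holidays) reaches September 17, 2012.
September 17, 2012 is a Monday and not a listed holiday, so it stands.
Add 3 months to September 17, 2012: December 17, 2012.
December 17, 2012 (Monday) is already a business day.
Final deadline: December 17, 2012.

December 17, 2012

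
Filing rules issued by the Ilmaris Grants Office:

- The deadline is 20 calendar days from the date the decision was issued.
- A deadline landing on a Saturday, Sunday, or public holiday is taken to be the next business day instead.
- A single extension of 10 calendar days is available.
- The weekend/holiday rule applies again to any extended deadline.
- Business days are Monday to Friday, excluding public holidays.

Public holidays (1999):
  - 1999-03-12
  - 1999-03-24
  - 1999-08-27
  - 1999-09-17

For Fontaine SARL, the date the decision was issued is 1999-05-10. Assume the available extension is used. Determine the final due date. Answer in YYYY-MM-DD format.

Trigger date 1999-05-10 + 20 calendar days = 1999-05-30.
1999-05-30 is a Sunday; the next business day is 1999-05-31 (Monday).
Applying the 10-calendar-day extension: 1999-05-31 + 10 days = 1999-06-10.
1999-06-10 is a Thursday and not a listed holiday, so it stands.
The final due date is 1999-06-10.

1999-06-10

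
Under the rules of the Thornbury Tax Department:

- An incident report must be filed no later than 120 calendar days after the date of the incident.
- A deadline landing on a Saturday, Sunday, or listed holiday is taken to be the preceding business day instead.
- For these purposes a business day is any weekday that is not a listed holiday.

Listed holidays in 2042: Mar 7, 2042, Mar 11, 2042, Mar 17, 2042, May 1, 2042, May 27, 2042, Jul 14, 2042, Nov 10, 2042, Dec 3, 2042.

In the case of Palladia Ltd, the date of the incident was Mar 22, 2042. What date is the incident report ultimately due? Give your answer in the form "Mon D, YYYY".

From Mar 22, 2042, 120 calendar days later is Jul 20, 2042.
Jul 20, 2042 is a Sunday; the preceding business day is Jul 18, 2042 (Friday).
Final deadline: Jul 18, 2042.

Jul 18, 2042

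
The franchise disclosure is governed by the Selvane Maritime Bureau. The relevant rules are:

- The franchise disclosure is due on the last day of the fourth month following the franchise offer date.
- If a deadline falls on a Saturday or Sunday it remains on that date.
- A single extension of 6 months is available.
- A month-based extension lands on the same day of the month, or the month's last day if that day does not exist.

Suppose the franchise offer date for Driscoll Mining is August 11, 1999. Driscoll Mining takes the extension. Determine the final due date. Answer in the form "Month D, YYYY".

4 months after August 11, 1999 is December 1999; that month ends on December 31, 1999.
December 31, 1999 is a Friday; no weekend or holiday adjustment applies.
Applying the 6 months extension: 6 months after December 31, 1999 is June 30, 2000 (day 31 does not exist in June, so the month's last day is used).
June 30, 2000 falls on a Friday. The rules make no weekend/holiday allowance, so it remains June 30, 2000.
So the filing is due June 30, 2000.

June 30, 2000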